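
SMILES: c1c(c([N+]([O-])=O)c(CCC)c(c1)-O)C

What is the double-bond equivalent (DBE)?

5

Molecular formula from the SMILES: C10H13NO3.
DoU = (2C + 2 + N − H − X)/2 = (2·10 + 2 + 1 − 13 − 0)/2 = 10/2 = 5.
(Structurally: 1 ring(s) + 4 π bond(s) = 5.)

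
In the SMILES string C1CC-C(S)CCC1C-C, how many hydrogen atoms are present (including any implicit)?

18

Hydrogens are implicit in SMILES; fill each atom to its normal valence:
  6 × C: 2 H each → 12
  2 × C: 1 H each → 2
  1 × C: 3 H
  1 × S: 1 H
  Total hydrogens = 18.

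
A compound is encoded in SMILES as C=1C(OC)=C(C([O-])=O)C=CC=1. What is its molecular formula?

C8H7O3-

Heavy atoms from the SMILES: 8 C, 3 O.
Implicit hydrogens by atom environment:
  4 × C (aromatic): 1 H each → 4
  2 × C (aromatic): no H
  2 × O: no H
  1 × C: 3 H
  1 × C: no H
  1 × O (charge -1): no H
  Total hydrogens = 7.
Net charge -1.
Molecular formula: C8H7O3-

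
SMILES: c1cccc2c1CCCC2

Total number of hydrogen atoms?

Hydrogens are implicit in SMILES; fill each atom to its normal valence:
  4 × C: 2 H each → 8
  4 × C (aromatic): 1 H each → 4
  2 × C (aromatic): no H
  Total hydrogens = 12.

12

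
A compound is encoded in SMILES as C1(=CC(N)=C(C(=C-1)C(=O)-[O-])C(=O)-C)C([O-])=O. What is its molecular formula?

[C10H7NO5]2-

Heavy atoms from the SMILES: 10 C, 1 N, 5 O.
Implicit hydrogens by atom environment:
  4 × C (aromatic): no H
  3 × C: no H
  3 × O: no H
  2 × C (aromatic): 1 H each → 2
  2 × O (charge -1): no H
  1 × C: 3 H
  1 × N: 2 H
  Total hydrogens = 7.
Net charge -2.
Molecular formula: [C10H7NO5]2-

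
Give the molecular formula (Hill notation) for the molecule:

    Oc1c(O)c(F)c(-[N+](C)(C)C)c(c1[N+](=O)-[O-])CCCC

Heavy atoms from the SMILES: 13 C, 1 F, 2 N, 4 O.
Implicit hydrogens by atom environment:
  6 × C (aromatic): no H
  4 × C: 3 H each → 12
  3 × C: 2 H each → 6
  2 × N (charge +1): no H
  2 × O: 1 H each → 2
  1 × F: no H
  1 × O: no H
  1 × O (charge -1): no H
  Total hydrogens = 20.
Net charge +1.
Molecular formula: C13H20FN2O4+

C13H20FN2O4+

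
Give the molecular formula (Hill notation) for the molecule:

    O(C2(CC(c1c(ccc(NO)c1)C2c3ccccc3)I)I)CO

Heavy atoms from the SMILES: 17 C, 2 I, 1 N, 3 O.
Implicit hydrogens by atom environment:
  8 × C (aromatic): 1 H each → 8
  4 × C (aromatic): no H
  2 × C: 2 H each → 4
  2 × C: 1 H each → 2
  2 × I: no H
  2 × O: 1 H each → 2
  1 × C: no H
  1 × N: 1 H
  1 × O: no H
  Total hydrogens = 17.
Molecular formula: C17H17I2NO3

C17H17I2NO3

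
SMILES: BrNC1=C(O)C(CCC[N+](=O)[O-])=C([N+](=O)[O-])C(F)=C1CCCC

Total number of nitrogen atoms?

3

The symbol for nitrogen appears 3 times in the SMILES.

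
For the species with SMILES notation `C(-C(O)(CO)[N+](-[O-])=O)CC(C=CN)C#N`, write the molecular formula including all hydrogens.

Heavy atoms from the SMILES: 8 C, 3 N, 4 O.
Implicit hydrogens by atom environment:
  3 × C: 2 H each → 6
  3 × C: 1 H each → 3
  2 × C: no H
  2 × O: 1 H each → 2
  1 × N: 2 H
  1 × N (charge +1): no H
  1 × N: no H
  1 × O: no H
  1 × O (charge -1): no H
  Total hydrogens = 13.
Molecular formula: C8H13N3O4

C8H13N3O4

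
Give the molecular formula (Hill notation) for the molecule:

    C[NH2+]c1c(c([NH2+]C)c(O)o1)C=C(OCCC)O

[C11H20N2O4]2+

Heavy atoms from the SMILES: 11 C, 2 N, 4 O.
Implicit hydrogens by atom environment:
  4 × C (aromatic): no H
  3 × C: 3 H each → 9
  2 × C: 2 H each → 4
  2 × N (charge +1): 2 H each → 4
  2 × O: 1 H each → 2
  1 × C: 1 H
  1 × C: no H
  1 × O (aromatic): no H
  1 × O: no H
  Total hydrogens = 20.
Net charge +2.
Molecular formula: [C11H20N2O4]2+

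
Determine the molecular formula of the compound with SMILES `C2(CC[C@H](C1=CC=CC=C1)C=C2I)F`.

C12H12FI

Heavy atoms from the SMILES: 12 C, 1 F, 1 I.
Implicit hydrogens by atom environment:
  5 × C (aromatic): 1 H each → 5
  3 × C: 1 H each → 3
  2 × C: 2 H each → 4
  1 × C: no H
  1 × C (aromatic): no H
  1 × F: no H
  1 × I: no H
  Total hydrogens = 12.
Molecular formula: C12H12FI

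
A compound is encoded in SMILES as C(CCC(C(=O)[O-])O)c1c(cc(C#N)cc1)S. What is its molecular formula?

C12H12NO3S-

Heavy atoms from the SMILES: 12 C, 1 N, 3 O, 1 S.
Implicit hydrogens by atom environment:
  3 × C: 2 H each → 6
  3 × C (aromatic): 1 H each → 3
  3 × C (aromatic): no H
  2 × C: no H
  1 × C: 1 H
  1 × N: no H
  1 × O: 1 H
  1 × O: no H
  1 × O (charge -1): no H
  1 × S: 1 H
  Total hydrogens = 12.
Net charge -1.
Molecular formula: C12H12NO3S-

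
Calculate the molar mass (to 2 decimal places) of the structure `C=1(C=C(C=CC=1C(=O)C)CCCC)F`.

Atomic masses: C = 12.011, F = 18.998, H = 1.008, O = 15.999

Molecular formula: C12H15FO.
M = 12×12.011 + 1×18.998 + 15×1.008 + 1×15.999 = 194.25 g/mol.

194.25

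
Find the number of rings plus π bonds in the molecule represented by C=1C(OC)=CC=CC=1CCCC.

4

Molecular formula from the SMILES: C11H16O.
DoU = (2C + 2 + N − H − X)/2 = (2·11 + 2 + 0 − 16 − 0)/2 = 8/2 = 4.
(Structurally: 1 ring(s) + 3 π bond(s) = 4.)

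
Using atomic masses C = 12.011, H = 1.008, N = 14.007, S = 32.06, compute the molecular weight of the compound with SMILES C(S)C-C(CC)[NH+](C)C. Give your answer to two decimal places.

Molecular formula: C7H18NS+.
M = 7×12.011 + 18×1.008 + 1×14.007 + 1×32.06 = 148.29 g/mol.

148.29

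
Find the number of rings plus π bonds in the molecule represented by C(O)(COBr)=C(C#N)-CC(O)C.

Molecular formula from the SMILES: C7H10BrNO3.
DoU = (2C + 2 + N − H − X)/2 = (2·7 + 2 + 1 − 10 − 1)/2 = 6/2 = 3.
(Structurally: 0 ring(s) + 3 π bond(s) = 3.)

3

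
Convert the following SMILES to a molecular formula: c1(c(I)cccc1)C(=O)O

C7H5IO2

Heavy atoms from the SMILES: 7 C, 1 I, 2 O.
Implicit hydrogens by atom environment:
  4 × C (aromatic): 1 H each → 4
  2 × C (aromatic): no H
  1 × C: no H
  1 × I: no H
  1 × O: 1 H
  1 × O: no H
  Total hydrogens = 5.
Molecular formula: C7H5IO2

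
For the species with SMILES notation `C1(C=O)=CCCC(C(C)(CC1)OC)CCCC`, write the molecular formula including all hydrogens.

C15H26O2

Heavy atoms from the SMILES: 15 C, 2 O.
Implicit hydrogens by atom environment:
  7 × C: 2 H each → 14
  3 × C: 3 H each → 9
  3 × C: 1 H each → 3
  2 × C: no H
  2 × O: no H
  Total hydrogens = 26.
Molecular formula: C15H26O2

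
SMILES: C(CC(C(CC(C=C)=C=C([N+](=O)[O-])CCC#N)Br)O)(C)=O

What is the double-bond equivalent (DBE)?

Molecular formula from the SMILES: C14H17BrN2O4.
DoU = (2C + 2 + N − H − X)/2 = (2·14 + 2 + 2 − 17 − 1)/2 = 14/2 = 7.
(Structurally: 0 ring(s) + 7 π bond(s) = 7.)

7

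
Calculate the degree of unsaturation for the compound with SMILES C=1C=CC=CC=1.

Molecular formula from the SMILES: C6H6.
DoU = (2C + 2 + N − H − X)/2 = (2·6 + 2 + 0 − 6 − 0)/2 = 8/2 = 4.
(Structurally: 1 ring(s) + 3 π bond(s) = 4.)

4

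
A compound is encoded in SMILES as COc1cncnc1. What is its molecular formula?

C5H6N2O

Heavy atoms from the SMILES: 5 C, 2 N, 1 O.
Implicit hydrogens by atom environment:
  3 × C (aromatic): 1 H each → 3
  2 × N (aromatic): no H
  1 × C: 3 H
  1 × C (aromatic): no H
  1 × O: no H
  Total hydrogens = 6.
Molecular formula: C5H6N2O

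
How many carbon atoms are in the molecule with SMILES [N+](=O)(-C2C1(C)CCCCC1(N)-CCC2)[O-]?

The symbol for carbon appears 11 times in the SMILES.

11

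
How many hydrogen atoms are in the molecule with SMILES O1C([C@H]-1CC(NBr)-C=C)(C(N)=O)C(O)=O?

11

Hydrogens are implicit in SMILES; fill each atom to its normal valence:
  3 × C: 1 H each → 3
  3 × C: no H
  3 × O: no H
  2 × C: 2 H each → 4
  1 × Br: no H
  1 × N: 2 H
  1 × N: 1 H
  1 × O: 1 H
  Total hydrogens = 11.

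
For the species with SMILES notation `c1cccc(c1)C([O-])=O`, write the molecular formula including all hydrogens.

Heavy atoms from the SMILES: 7 C, 2 O.
Implicit hydrogens by atom environment:
  5 × C (aromatic): 1 H each → 5
  1 × C (aromatic): no H
  1 × C: no H
  1 × O: no H
  1 × O (charge -1): no H
  Total hydrogens = 5.
Net charge -1.
Molecular formula: C7H5O2-

C7H5O2-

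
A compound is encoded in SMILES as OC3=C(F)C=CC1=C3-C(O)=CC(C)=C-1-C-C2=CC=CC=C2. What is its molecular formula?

C18H15FO2

Heavy atoms from the SMILES: 18 C, 1 F, 2 O.
Implicit hydrogens by atom environment:
  8 × C (aromatic): 1 H each → 8
  8 × C (aromatic): no H
  2 × O: 1 H each → 2
  1 × C: 3 H
  1 × C: 2 H
  1 × F: no H
  Total hydrogens = 15.
Molecular formula: C18H15FO2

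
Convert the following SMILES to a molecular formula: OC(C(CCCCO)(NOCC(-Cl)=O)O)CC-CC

C12H24ClNO5

Heavy atoms from the SMILES: 12 C, 1 Cl, 1 N, 5 O.
Implicit hydrogens by atom environment:
  8 × C: 2 H each → 16
  3 × O: 1 H each → 3
  2 × C: no H
  2 × O: no H
  1 × C: 3 H
  1 × C: 1 H
  1 × Cl: no H
  1 × N: 1 H
  Total hydrogens = 24.
Molecular formula: C12H24ClNO5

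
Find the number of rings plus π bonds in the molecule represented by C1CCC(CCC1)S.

Molecular formula from the SMILES: C7H14S.
DoU = (2C + 2 + N − H − X)/2 = (2·7 + 2 + 0 − 14 − 0)/2 = 2/2 = 1.
(Structurally: 1 ring(s) + 0 π bond(s) = 1.)

1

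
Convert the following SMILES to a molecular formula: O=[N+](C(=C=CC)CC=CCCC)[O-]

C10H15NO2

Heavy atoms from the SMILES: 10 C, 1 N, 2 O.
Implicit hydrogens by atom environment:
  3 × C: 2 H each → 6
  3 × C: 1 H each → 3
  2 × C: 3 H each → 6
  2 × C: no H
  1 × N (charge +1): no H
  1 × O: no H
  1 × O (charge -1): no H
  Total hydrogens = 15.
Molecular formula: C10H15NO2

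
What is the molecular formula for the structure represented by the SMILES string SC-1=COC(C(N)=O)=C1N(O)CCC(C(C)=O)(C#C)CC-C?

Heavy atoms from the SMILES: 15 C, 2 N, 4 O, 1 S.
Implicit hydrogens by atom environment:
  4 × C: 2 H each → 8
  4 × C: no H
  3 × C (aromatic): no H
  2 × C: 3 H each → 6
  2 × O: no H
  1 × C (aromatic): 1 H
  1 × C: 1 H
  1 × N: 2 H
  1 × N: no H
  1 × O: 1 H
  1 × O (aromatic): no H
  1 × S: 1 H
  Total hydrogens = 20.
Molecular formula: C15H20N2O4S

C15H20N2O4S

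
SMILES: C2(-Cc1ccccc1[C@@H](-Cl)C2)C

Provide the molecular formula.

Heavy atoms from the SMILES: 11 C, 1 Cl.
Implicit hydrogens by atom environment:
  4 × C (aromatic): 1 H each → 4
  2 × C: 2 H each → 4
  2 × C: 1 H each → 2
  2 × C (aromatic): no H
  1 × C: 3 H
  1 × Cl: no H
  Total hydrogens = 13.
Molecular formula: C11H13Cl

C11H13Cl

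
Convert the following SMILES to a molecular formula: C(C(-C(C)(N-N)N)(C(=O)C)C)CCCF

Heavy atoms from the SMILES: 10 C, 1 F, 3 N, 1 O.
Implicit hydrogens by atom environment:
  4 × C: 2 H each → 8
  3 × C: 3 H each → 9
  3 × C: no H
  2 × N: 2 H each → 4
  1 × F: no H
  1 × N: 1 H
  1 × O: no H
  Total hydrogens = 22.
Molecular formula: C10H22FN3O

C10H22FN3O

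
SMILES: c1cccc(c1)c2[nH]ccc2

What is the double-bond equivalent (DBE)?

Molecular formula from the SMILES: C10H9N.
DoU = (2C + 2 + N − H − X)/2 = (2·10 + 2 + 1 − 9 − 0)/2 = 14/2 = 7.
(Structurally: 2 ring(s) + 5 π bond(s) = 7.)

7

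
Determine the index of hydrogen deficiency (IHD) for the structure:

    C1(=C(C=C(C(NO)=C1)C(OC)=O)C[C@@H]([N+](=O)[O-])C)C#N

Molecular formula from the SMILES: C12H13N3O5.
DoU = (2C + 2 + N − H − X)/2 = (2·12 + 2 + 3 − 13 − 0)/2 = 16/2 = 8.
(Structurally: 1 ring(s) + 7 π bond(s) = 8.)

8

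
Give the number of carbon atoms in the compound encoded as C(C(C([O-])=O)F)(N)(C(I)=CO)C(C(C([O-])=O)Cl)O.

8

The symbol for carbon appears 8 times in the SMILES. (Cl is a single chlorine, not C + l.)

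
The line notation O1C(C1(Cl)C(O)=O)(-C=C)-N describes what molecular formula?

C5H6ClNO3

Heavy atoms from the SMILES: 5 C, 1 Cl, 1 N, 3 O.
Implicit hydrogens by atom environment:
  3 × C: no H
  2 × O: no H
  1 × C: 2 H
  1 × C: 1 H
  1 × Cl: no H
  1 × N: 2 H
  1 × O: 1 H
  Total hydrogens = 6.
Molecular formula: C5H6ClNO3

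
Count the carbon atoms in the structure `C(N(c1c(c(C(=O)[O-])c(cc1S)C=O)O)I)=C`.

The symbol for carbon appears 10 times in the SMILES. Lowercase c denotes aromatic carbon and counts toward C.

10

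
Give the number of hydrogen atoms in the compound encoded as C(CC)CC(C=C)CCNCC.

23

Hydrogens are implicit in SMILES; fill each atom to its normal valence:
  7 × C: 2 H each → 14
  2 × C: 3 H each → 6
  2 × C: 1 H each → 2
  1 × N: 1 H
  Total hydrogens = 23.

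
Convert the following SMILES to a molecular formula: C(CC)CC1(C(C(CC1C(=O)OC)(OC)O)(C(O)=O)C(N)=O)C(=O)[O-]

Heavy atoms from the SMILES: 15 C, 1 N, 9 O.
Implicit hydrogens by atom environment:
  7 × C: no H
  6 × O: no H
  4 × C: 2 H each → 8
  3 × C: 3 H each → 9
  2 × O: 1 H each → 2
  1 × C: 1 H
  1 × N: 2 H
  1 × O (charge -1): no H
  Total hydrogens = 22.
Net charge -1.
Molecular formula: C15H22NO9-

C15H22NO9-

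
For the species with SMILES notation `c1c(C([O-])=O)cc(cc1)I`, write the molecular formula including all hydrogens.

Heavy atoms from the SMILES: 7 C, 1 I, 2 O.
Implicit hydrogens by atom environment:
  4 × C (aromatic): 1 H each → 4
  2 × C (aromatic): no H
  1 × C: no H
  1 × I: no H
  1 × O: no H
  1 × O (charge -1): no H
  Total hydrogens = 4.
Net charge -1.
Molecular formula: C7H4IO2-

C7H4IO2-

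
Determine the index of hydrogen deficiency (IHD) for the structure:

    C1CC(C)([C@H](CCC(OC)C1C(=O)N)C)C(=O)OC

3

Molecular formula from the SMILES: C14H25NO4.
DoU = (2C + 2 + N − H − X)/2 = (2·14 + 2 + 1 − 25 − 0)/2 = 6/2 = 3.
(Structurally: 1 ring(s) + 2 π bond(s) = 3.)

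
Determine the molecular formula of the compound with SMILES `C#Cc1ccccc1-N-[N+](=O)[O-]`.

C8H6N2O2

Heavy atoms from the SMILES: 8 C, 2 N, 2 O.
Implicit hydrogens by atom environment:
  4 × C (aromatic): 1 H each → 4
  2 × C (aromatic): no H
  1 × C: 1 H
  1 × C: no H
  1 × N: 1 H
  1 × N (charge +1): no H
  1 × O: no H
  1 × O (charge -1): no H
  Total hydrogens = 6.
Molecular formula: C8H6N2O2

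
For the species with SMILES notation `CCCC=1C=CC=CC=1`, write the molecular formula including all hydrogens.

C9H12

Heavy atoms from the SMILES: 9 C.
Implicit hydrogens by atom environment:
  5 × C (aromatic): 1 H each → 5
  2 × C: 2 H each → 4
  1 × C: 3 H
  1 × C (aromatic): no H
  Total hydrogens = 12.
Molecular formula: C9H12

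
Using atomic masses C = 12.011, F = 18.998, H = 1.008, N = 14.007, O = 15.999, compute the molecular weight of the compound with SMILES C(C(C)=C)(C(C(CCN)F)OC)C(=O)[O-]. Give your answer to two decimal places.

Molecular formula: C10H17FNO3-.
M = 10×12.011 + 1×18.998 + 17×1.008 + 1×14.007 + 3×15.999 = 218.25 g/mol.

218.25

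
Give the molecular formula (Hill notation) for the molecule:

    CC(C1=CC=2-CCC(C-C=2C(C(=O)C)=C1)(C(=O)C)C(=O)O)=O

Heavy atoms from the SMILES: 17 C, 5 O.
Implicit hydrogens by atom environment:
  5 × C: no H
  4 × C (aromatic): no H
  4 × O: no H
  3 × C: 3 H each → 9
  3 × C: 2 H each → 6
  2 × C (aromatic): 1 H each → 2
  1 × O: 1 H
  Total hydrogens = 18.
Molecular formula: C17H18O5

C17H18O5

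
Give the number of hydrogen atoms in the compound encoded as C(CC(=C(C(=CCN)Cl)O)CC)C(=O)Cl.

15

Hydrogens are implicit in SMILES; fill each atom to its normal valence:
  4 × C: 2 H each → 8
  4 × C: no H
  2 × Cl: no H
  1 × C: 3 H
  1 × C: 1 H
  1 × N: 2 H
  1 × O: 1 H
  1 × O: no H
  Total hydrogens = 15.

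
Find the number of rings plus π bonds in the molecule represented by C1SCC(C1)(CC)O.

1

Molecular formula from the SMILES: C6H12OS.
DoU = (2C + 2 + N − H − X)/2 = (2·6 + 2 + 0 − 12 − 0)/2 = 2/2 = 1.
(Structurally: 1 ring(s) + 0 π bond(s) = 1.)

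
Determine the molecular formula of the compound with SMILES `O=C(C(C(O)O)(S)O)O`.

C3H6O5S

Heavy atoms from the SMILES: 3 C, 5 O, 1 S.
Implicit hydrogens by atom environment:
  4 × O: 1 H each → 4
  2 × C: no H
  1 × C: 1 H
  1 × O: no H
  1 × S: 1 H
  Total hydrogens = 6.
Molecular formula: C3H6O5S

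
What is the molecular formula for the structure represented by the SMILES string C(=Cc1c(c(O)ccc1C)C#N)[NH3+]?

C10H11N2O+

Heavy atoms from the SMILES: 10 C, 2 N, 1 O.
Implicit hydrogens by atom environment:
  4 × C (aromatic): no H
  2 × C (aromatic): 1 H each → 2
  2 × C: 1 H each → 2
  1 × C: 3 H
  1 × C: no H
  1 × N (charge +1): 3 H
  1 × N: no H
  1 × O: 1 H
  Total hydrogens = 11.
Net charge +1.
Molecular formula: C10H11N2O+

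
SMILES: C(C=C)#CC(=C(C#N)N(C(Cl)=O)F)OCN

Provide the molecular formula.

C9H7ClFN3O2

Heavy atoms from the SMILES: 9 C, 1 Cl, 1 F, 3 N, 2 O.
Implicit hydrogens by atom environment:
  6 × C: no H
  2 × C: 2 H each → 4
  2 × N: no H
  2 × O: no H
  1 × C: 1 H
  1 × Cl: no H
  1 × F: no H
  1 × N: 2 H
  Total hydrogens = 7.
Molecular formula: C9H7ClFN3O2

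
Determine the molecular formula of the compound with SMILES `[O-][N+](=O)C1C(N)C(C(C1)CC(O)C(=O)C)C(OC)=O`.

Heavy atoms from the SMILES: 11 C, 2 N, 6 O.
Implicit hydrogens by atom environment:
  5 × C: 1 H each → 5
  4 × O: no H
  2 × C: 3 H each → 6
  2 × C: 2 H each → 4
  2 × C: no H
  1 × N: 2 H
  1 × N (charge +1): no H
  1 × O: 1 H
  1 × O (charge -1): no H
  Total hydrogens = 18.
Molecular formula: C11H18N2O6

C11H18N2O6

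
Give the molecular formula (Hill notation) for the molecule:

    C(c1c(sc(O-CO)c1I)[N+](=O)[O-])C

C7H8INO4S

Heavy atoms from the SMILES: 7 C, 1 I, 1 N, 4 O, 1 S.
Implicit hydrogens by atom environment:
  4 × C (aromatic): no H
  2 × C: 2 H each → 4
  2 × O: no H
  1 × C: 3 H
  1 × I: no H
  1 × N (charge +1): no H
  1 × O: 1 H
  1 × O (charge -1): no H
  1 × S (aromatic): no H
  Total hydrogens = 8.
Molecular formula: C7H8INO4S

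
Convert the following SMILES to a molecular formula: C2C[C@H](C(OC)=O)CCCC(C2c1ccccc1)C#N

C17H21NO2

Heavy atoms from the SMILES: 17 C, 1 N, 2 O.
Implicit hydrogens by atom environment:
  5 × C: 2 H each → 10
  5 × C (aromatic): 1 H each → 5
  3 × C: 1 H each → 3
  2 × C: no H
  2 × O: no H
  1 × C: 3 H
  1 × C (aromatic): no H
  1 × N: no H
  Total hydrogens = 21.
Molecular formula: C17H21NO2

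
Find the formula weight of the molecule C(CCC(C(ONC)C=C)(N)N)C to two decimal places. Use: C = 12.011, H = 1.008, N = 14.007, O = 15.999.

Molecular formula: C9H21N3O.
M = 9×12.011 + 21×1.008 + 3×14.007 + 1×15.999 = 187.29 g/mol.

187.29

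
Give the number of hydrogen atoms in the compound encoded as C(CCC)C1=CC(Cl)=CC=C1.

13

Hydrogens are implicit in SMILES; fill each atom to its normal valence:
  4 × C (aromatic): 1 H each → 4
  3 × C: 2 H each → 6
  2 × C (aromatic): no H
  1 × C: 3 H
  1 × Cl: no H
  Total hydrogens = 13.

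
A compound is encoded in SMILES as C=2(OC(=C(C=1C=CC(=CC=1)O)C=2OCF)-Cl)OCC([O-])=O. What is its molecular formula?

Heavy atoms from the SMILES: 13 C, 1 Cl, 1 F, 6 O.
Implicit hydrogens by atom environment:
  6 × C (aromatic): no H
  4 × C (aromatic): 1 H each → 4
  3 × O: no H
  2 × C: 2 H each → 4
  1 × C: no H
  1 × Cl: no H
  1 × F: no H
  1 × O: 1 H
  1 × O (aromatic): no H
  1 × O (charge -1): no H
  Total hydrogens = 9.
Net charge -1.
Molecular formula: C13H9ClFO6-

C13H9ClFO6-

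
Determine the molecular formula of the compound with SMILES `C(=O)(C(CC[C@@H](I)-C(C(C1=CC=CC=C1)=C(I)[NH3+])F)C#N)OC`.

Heavy atoms from the SMILES: 16 C, 1 F, 2 I, 2 N, 2 O.
Implicit hydrogens by atom environment:
  5 × C (aromatic): 1 H each → 5
  4 × C: no H
  3 × C: 1 H each → 3
  2 × C: 2 H each → 4
  2 × I: no H
  2 × O: no H
  1 × C: 3 H
  1 × C (aromatic): no H
  1 × F: no H
  1 × N (charge +1): 3 H
  1 × N: no H
  Total hydrogens = 18.
Net charge +1.
Molecular formula: C16H18FI2N2O2+

C16H18FI2N2O2+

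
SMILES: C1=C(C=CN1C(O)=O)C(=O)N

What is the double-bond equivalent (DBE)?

5

Molecular formula from the SMILES: C6H6N2O3.
DoU = (2C + 2 + N − H − X)/2 = (2·6 + 2 + 2 − 6 − 0)/2 = 10/2 = 5.
(Structurally: 1 ring(s) + 4 π bond(s) = 5.)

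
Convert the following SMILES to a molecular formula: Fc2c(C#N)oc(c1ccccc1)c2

C11H6FNO

Heavy atoms from the SMILES: 11 C, 1 F, 1 N, 1 O.
Implicit hydrogens by atom environment:
  6 × C (aromatic): 1 H each → 6
  4 × C (aromatic): no H
  1 × C: no H
  1 × F: no H
  1 × N: no H
  1 × O (aromatic): no H
  Total hydrogens = 6.
Molecular formula: C11H6FNO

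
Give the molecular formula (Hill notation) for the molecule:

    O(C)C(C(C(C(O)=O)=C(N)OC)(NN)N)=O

Heavy atoms from the SMILES: 7 C, 4 N, 5 O.
Implicit hydrogens by atom environment:
  5 × C: no H
  4 × O: no H
  3 × N: 2 H each → 6
  2 × C: 3 H each → 6
  1 × N: 1 H
  1 × O: 1 H
  Total hydrogens = 14.
Molecular formula: C7H14N4O5

C7H14N4O5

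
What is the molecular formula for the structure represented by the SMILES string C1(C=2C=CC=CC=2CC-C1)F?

Heavy atoms from the SMILES: 10 C, 1 F.
Implicit hydrogens by atom environment:
  4 × C (aromatic): 1 H each → 4
  3 × C: 2 H each → 6
  2 × C (aromatic): no H
  1 × C: 1 H
  1 × F: no H
  Total hydrogens = 11.
Molecular formula: C10H11F

C10H11F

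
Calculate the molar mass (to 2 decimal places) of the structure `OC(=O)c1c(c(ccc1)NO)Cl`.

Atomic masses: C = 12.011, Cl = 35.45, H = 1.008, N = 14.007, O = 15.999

Molecular formula: C7H6ClNO3.
M = 7×12.011 + 1×35.45 + 6×1.008 + 1×14.007 + 3×15.999 = 187.58 g/mol.

187.58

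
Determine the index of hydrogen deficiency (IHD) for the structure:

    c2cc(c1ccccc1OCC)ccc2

Molecular formula from the SMILES: C14H14O.
DoU = (2C + 2 + N − H − X)/2 = (2·14 + 2 + 0 − 14 − 0)/2 = 16/2 = 8.
(Structurally: 2 ring(s) + 6 π bond(s) = 8.)

8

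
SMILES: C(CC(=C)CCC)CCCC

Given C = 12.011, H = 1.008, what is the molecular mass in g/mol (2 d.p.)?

154.30

Molecular formula: C11H22.
M = 11×12.011 + 22×1.008 = 154.30 g/mol.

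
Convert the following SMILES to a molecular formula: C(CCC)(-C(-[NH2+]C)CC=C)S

Heavy atoms from the SMILES: 9 C, 1 N, 1 S.
Implicit hydrogens by atom environment:
  4 × C: 2 H each → 8
  3 × C: 1 H each → 3
  2 × C: 3 H each → 6
  1 × N (charge +1): 2 H
  1 × S: 1 H
  Total hydrogens = 20.
Net charge +1.
Molecular formula: C9H20NS+

C9H20NS+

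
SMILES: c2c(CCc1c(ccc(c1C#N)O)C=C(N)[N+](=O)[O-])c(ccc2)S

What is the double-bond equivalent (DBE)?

Molecular formula from the SMILES: C17H15N3O3S.
DoU = (2C + 2 + N − H − X)/2 = (2·17 + 2 + 3 − 15 − 0)/2 = 24/2 = 12.
(Structurally: 2 ring(s) + 10 π bond(s) = 12.)

12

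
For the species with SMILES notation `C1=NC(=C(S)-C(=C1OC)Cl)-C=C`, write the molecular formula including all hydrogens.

C8H8ClNOS

Heavy atoms from the SMILES: 8 C, 1 Cl, 1 N, 1 O, 1 S.
Implicit hydrogens by atom environment:
  4 × C (aromatic): no H
  1 × C: 3 H
  1 × C: 2 H
  1 × C (aromatic): 1 H
  1 × C: 1 H
  1 × Cl: no H
  1 × N (aromatic): no H
  1 × O: no H
  1 × S: 1 H
  Total hydrogens = 8.
Molecular formula: C8H8ClNOS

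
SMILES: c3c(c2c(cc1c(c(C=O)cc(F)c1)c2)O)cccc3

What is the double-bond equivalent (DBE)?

12

Molecular formula from the SMILES: C17H11FO2.
DoU = (2C + 2 + N − H − X)/2 = (2·17 + 2 + 0 − 11 − 1)/2 = 24/2 = 12.
(Structurally: 3 ring(s) + 9 π bond(s) = 12.)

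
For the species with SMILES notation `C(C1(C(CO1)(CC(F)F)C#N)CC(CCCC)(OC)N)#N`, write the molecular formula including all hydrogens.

Heavy atoms from the SMILES: 14 C, 2 F, 3 N, 2 O.
Implicit hydrogens by atom environment:
  6 × C: 2 H each → 12
  5 × C: no H
  2 × C: 3 H each → 6
  2 × F: no H
  2 × N: no H
  2 × O: no H
  1 × C: 1 H
  1 × N: 2 H
  Total hydrogens = 21.
Molecular formula: C14H21F2N3O2

C14H21F2N3O2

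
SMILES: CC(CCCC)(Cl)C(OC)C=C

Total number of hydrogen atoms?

Hydrogens are implicit in SMILES; fill each atom to its normal valence:
  4 × C: 2 H each → 8
  3 × C: 3 H each → 9
  2 × C: 1 H each → 2
  1 × C: no H
  1 × Cl: no H
  1 × O: no H
  Total hydrogens = 19.

19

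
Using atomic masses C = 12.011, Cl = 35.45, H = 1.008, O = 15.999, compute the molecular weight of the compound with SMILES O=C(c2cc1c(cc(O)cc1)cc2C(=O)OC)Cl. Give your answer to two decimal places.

Molecular formula: C13H9ClO4.
M = 13×12.011 + 1×35.45 + 9×1.008 + 4×15.999 = 264.66 g/mol.

264.66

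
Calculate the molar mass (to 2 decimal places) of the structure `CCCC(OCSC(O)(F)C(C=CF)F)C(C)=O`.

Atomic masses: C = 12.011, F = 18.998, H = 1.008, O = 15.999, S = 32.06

286.31

Molecular formula: C11H17F3O3S.
M = 11×12.011 + 3×18.998 + 17×1.008 + 3×15.999 + 1×32.06 = 286.31 g/mol.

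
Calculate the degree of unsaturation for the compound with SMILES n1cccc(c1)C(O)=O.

Molecular formula from the SMILES: C6H5NO2.
DoU = (2C + 2 + N − H − X)/2 = (2·6 + 2 + 1 − 5 − 0)/2 = 10/2 = 5.
(Structurally: 1 ring(s) + 4 π bond(s) = 5.)

5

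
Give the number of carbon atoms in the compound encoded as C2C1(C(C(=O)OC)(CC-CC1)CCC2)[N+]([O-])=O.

The symbol for carbon appears 12 times in the SMILES.

12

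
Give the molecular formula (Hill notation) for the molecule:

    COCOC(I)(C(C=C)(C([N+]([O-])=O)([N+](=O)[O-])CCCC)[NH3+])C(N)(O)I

Heavy atoms from the SMILES: 12 C, 2 I, 4 N, 7 O.
Implicit hydrogens by atom environment:
  5 × C: 2 H each → 10
  4 × C: no H
  4 × O: no H
  2 × C: 3 H each → 6
  2 × I: no H
  2 × N (charge +1): no H
  2 × O (charge -1): no H
  1 × C: 1 H
  1 × N (charge +1): 3 H
  1 × N: 2 H
  1 × O: 1 H
  Total hydrogens = 23.
Net charge +1.
Molecular formula: C12H23I2N4O7+

C12H23I2N4O7+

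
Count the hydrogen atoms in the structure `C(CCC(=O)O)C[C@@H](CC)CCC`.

22

Hydrogens are implicit in SMILES; fill each atom to its normal valence:
  7 × C: 2 H each → 14
  2 × C: 3 H each → 6
  1 × C: 1 H
  1 × C: no H
  1 × O: 1 H
  1 × O: no H
  Total hydrogens = 22.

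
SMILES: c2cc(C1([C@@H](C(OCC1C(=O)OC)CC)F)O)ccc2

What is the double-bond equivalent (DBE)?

Molecular formula from the SMILES: C15H19FO4.
DoU = (2C + 2 + N − H − X)/2 = (2·15 + 2 + 0 − 19 − 1)/2 = 12/2 = 6.
(Structurally: 2 ring(s) + 4 π bond(s) = 6.)

6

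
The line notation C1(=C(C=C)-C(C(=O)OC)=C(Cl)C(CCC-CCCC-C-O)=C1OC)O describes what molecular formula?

Heavy atoms from the SMILES: 19 C, 1 Cl, 5 O.
Implicit hydrogens by atom environment:
  9 × C: 2 H each → 18
  6 × C (aromatic): no H
  3 × O: no H
  2 × C: 3 H each → 6
  2 × O: 1 H each → 2
  1 × C: 1 H
  1 × C: no H
  1 × Cl: no H
  Total hydrogens = 27.
Molecular formula: C19H27ClO5

C19H27ClO5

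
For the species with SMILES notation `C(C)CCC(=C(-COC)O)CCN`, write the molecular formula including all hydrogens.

C10H21NO2

Heavy atoms from the SMILES: 10 C, 1 N, 2 O.
Implicit hydrogens by atom environment:
  6 × C: 2 H each → 12
  2 × C: 3 H each → 6
  2 × C: no H
  1 × N: 2 H
  1 × O: 1 H
  1 × O: no H
  Total hydrogens = 21.
Molecular formula: C10H21NO2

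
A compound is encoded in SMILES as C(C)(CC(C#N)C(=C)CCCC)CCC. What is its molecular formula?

Heavy atoms from the SMILES: 14 C, 1 N.
Implicit hydrogens by atom environment:
  7 × C: 2 H each → 14
  3 × C: 3 H each → 9
  2 × C: 1 H each → 2
  2 × C: no H
  1 × N: no H
  Total hydrogens = 25.
Molecular formula: C14H25N

C14H25N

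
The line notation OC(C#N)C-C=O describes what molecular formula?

C4H5NO2

Heavy atoms from the SMILES: 4 C, 1 N, 2 O.
Implicit hydrogens by atom environment:
  2 × C: 1 H each → 2
  1 × C: 2 H
  1 × C: no H
  1 × N: no H
  1 × O: 1 H
  1 × O: no H
  Total hydrogens = 5.
Molecular formula: C4H5NO2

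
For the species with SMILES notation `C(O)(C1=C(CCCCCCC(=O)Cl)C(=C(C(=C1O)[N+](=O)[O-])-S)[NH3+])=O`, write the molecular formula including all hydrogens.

Heavy atoms from the SMILES: 14 C, 1 Cl, 2 N, 6 O, 1 S.
Implicit hydrogens by atom environment:
  6 × C: 2 H each → 12
  6 × C (aromatic): no H
  3 × O: no H
  2 × C: no H
  2 × O: 1 H each → 2
  1 × Cl: no H
  1 × N (charge +1): 3 H
  1 × N (charge +1): no H
  1 × O (charge -1): no H
  1 × S: 1 H
  Total hydrogens = 18.
Net charge +1.
Molecular formula: C14H18ClN2O6S+

C14H18ClN2O6S+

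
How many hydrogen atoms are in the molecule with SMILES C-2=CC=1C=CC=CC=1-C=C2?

8

Hydrogens are implicit in SMILES; fill each atom to its normal valence:
  8 × C (aromatic): 1 H each → 8
  2 × C (aromatic): no H
  Total hydrogens = 8.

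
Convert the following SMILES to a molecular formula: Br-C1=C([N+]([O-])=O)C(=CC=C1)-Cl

Heavy atoms from the SMILES: 1 Br, 6 C, 1 Cl, 1 N, 2 O.
Implicit hydrogens by atom environment:
  3 × C (aromatic): 1 H each → 3
  3 × C (aromatic): no H
  1 × Br: no H
  1 × Cl: no H
  1 × N (charge +1): no H
  1 × O: no H
  1 × O (charge -1): no H
  Total hydrogens = 3.
Molecular formula: C6H3BrClNO2

C6H3BrClNO2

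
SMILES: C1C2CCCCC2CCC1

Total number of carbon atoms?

10

The symbol for carbon appears 10 times in the SMILES.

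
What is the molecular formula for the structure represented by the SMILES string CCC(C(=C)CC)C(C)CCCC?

Heavy atoms from the SMILES: 13 C.
Implicit hydrogens by atom environment:
  6 × C: 2 H each → 12
  4 × C: 3 H each → 12
  2 × C: 1 H each → 2
  1 × C: no H
  Total hydrogens = 26.
Molecular formula: C13H26

C13H26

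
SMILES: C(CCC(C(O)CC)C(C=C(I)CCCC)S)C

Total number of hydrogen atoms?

29

Hydrogens are implicit in SMILES; fill each atom to its normal valence:
  7 × C: 2 H each → 14
  4 × C: 1 H each → 4
  3 × C: 3 H each → 9
  1 × C: no H
  1 × I: no H
  1 × O: 1 H
  1 × S: 1 H
  Total hydrogens = 29.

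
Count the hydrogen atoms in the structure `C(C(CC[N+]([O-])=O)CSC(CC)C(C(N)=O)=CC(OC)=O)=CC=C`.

Hydrogens are implicit in SMILES; fill each atom to its normal valence:
  6 × C: 1 H each → 6
  5 × C: 2 H each → 10
  4 × O: no H
  3 × C: no H
  2 × C: 3 H each → 6
  1 × N: 2 H
  1 × N (charge +1): no H
  1 × O (charge -1): no H
  1 × S: no H
  Total hydrogens = 24.

24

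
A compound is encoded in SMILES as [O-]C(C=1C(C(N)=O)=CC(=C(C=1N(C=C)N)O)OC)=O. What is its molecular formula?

C11H12N3O5-

Heavy atoms from the SMILES: 11 C, 3 N, 5 O.
Implicit hydrogens by atom environment:
  5 × C (aromatic): no H
  3 × O: no H
  2 × C: no H
  2 × N: 2 H each → 4
  1 × C: 3 H
  1 × C: 2 H
  1 × C (aromatic): 1 H
  1 × C: 1 H
  1 × N: no H
  1 × O: 1 H
  1 × O (charge -1): no H
  Total hydrogens = 12.
Net charge -1.
Molecular formula: C11H12N3O5-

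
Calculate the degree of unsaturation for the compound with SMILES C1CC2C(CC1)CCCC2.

Molecular formula from the SMILES: C10H18.
DoU = (2C + 2 + N − H − X)/2 = (2·10 + 2 + 0 − 18 − 0)/2 = 4/2 = 2.
(Structurally: 2 ring(s) + 0 π bond(s) = 2.)

2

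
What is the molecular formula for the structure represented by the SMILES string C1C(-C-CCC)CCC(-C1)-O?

Heavy atoms from the SMILES: 10 C, 1 O.
Implicit hydrogens by atom environment:
  7 × C: 2 H each → 14
  2 × C: 1 H each → 2
  1 × C: 3 H
  1 × O: 1 H
  Total hydrogens = 20.
Molecular formula: C10H20O

C10H20O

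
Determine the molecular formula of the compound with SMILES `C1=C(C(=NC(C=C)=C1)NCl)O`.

C7H7ClN2O

Heavy atoms from the SMILES: 7 C, 1 Cl, 2 N, 1 O.
Implicit hydrogens by atom environment:
  3 × C (aromatic): no H
  2 × C (aromatic): 1 H each → 2
  1 × C: 2 H
  1 × C: 1 H
  1 × Cl: no H
  1 × N: 1 H
  1 × N (aromatic): no H
  1 × O: 1 H
  Total hydrogens = 7.
Molecular formula: C7H7ClN2O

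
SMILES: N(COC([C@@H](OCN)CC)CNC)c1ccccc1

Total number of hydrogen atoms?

Hydrogens are implicit in SMILES; fill each atom to its normal valence:
  5 × C (aromatic): 1 H each → 5
  4 × C: 2 H each → 8
  2 × C: 3 H each → 6
  2 × C: 1 H each → 2
  2 × N: 1 H each → 2
  2 × O: no H
  1 × C (aromatic): no H
  1 × N: 2 H
  Total hydrogens = 25.

25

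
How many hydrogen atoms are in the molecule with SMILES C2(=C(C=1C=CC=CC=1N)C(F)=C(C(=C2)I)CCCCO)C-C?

Hydrogens are implicit in SMILES; fill each atom to its normal valence:
  7 × C (aromatic): no H
  5 × C: 2 H each → 10
  5 × C (aromatic): 1 H each → 5
  1 × C: 3 H
  1 × F: no H
  1 × I: no H
  1 × N: 2 H
  1 × O: 1 H
  Total hydrogens = 21.

21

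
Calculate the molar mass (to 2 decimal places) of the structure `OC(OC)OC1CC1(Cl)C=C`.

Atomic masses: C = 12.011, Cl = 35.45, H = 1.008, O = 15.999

178.61

Molecular formula: C7H11ClO3.
M = 7×12.011 + 1×35.45 + 11×1.008 + 3×15.999 = 178.61 g/mol.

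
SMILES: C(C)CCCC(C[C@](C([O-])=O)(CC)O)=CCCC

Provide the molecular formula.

Heavy atoms from the SMILES: 15 C, 3 O.
Implicit hydrogens by atom environment:
  8 × C: 2 H each → 16
  3 × C: 3 H each → 9
  3 × C: no H
  1 × C: 1 H
  1 × O: 1 H
  1 × O: no H
  1 × O (charge -1): no H
  Total hydrogens = 27.
Net charge -1.
Molecular formula: C15H27O3-

C15H27O3-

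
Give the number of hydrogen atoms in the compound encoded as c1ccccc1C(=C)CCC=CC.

16

Hydrogens are implicit in SMILES; fill each atom to its normal valence:
  5 × C (aromatic): 1 H each → 5
  3 × C: 2 H each → 6
  2 × C: 1 H each → 2
  1 × C: 3 H
  1 × C: no H
  1 × C (aromatic): no H
  Total hydrogens = 16.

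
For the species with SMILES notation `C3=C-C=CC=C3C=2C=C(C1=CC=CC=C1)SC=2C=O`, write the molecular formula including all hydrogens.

Heavy atoms from the SMILES: 17 C, 1 O, 1 S.
Implicit hydrogens by atom environment:
  11 × C (aromatic): 1 H each → 11
  5 × C (aromatic): no H
  1 × C: 1 H
  1 × O: no H
  1 × S (aromatic): no H
  Total hydrogens = 12.
Molecular formula: C17H12OS

C17H12OS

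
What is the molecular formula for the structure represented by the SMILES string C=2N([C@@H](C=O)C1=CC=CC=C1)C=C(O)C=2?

Heavy atoms from the SMILES: 12 C, 1 N, 2 O.
Implicit hydrogens by atom environment:
  8 × C (aromatic): 1 H each → 8
  2 × C: 1 H each → 2
  2 × C (aromatic): no H
  1 × N (aromatic): no H
  1 × O: 1 H
  1 × O: no H
  Total hydrogens = 11.
Molecular formula: C12H11NO2

C12H11NO2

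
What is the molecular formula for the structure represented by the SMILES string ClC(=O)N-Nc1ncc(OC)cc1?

Heavy atoms from the SMILES: 7 C, 1 Cl, 3 N, 2 O.
Implicit hydrogens by atom environment:
  3 × C (aromatic): 1 H each → 3
  2 × C (aromatic): no H
  2 × N: 1 H each → 2
  2 × O: no H
  1 × C: 3 H
  1 × C: no H
  1 × Cl: no H
  1 × N (aromatic): no H
  Total hydrogens = 8.
Molecular formula: C7H8ClN3O2

C7H8ClN3O2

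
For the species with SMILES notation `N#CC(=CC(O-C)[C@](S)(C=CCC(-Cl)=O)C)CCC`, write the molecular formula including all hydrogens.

C14H20ClNO2S

Heavy atoms from the SMILES: 14 C, 1 Cl, 1 N, 2 O, 1 S.
Implicit hydrogens by atom environment:
  4 × C: 1 H each → 4
  4 × C: no H
  3 × C: 3 H each → 9
  3 × C: 2 H each → 6
  2 × O: no H
  1 × Cl: no H
  1 × N: no H
  1 × S: 1 H
  Total hydrogens = 20.
Molecular formula: C14H20ClNO2S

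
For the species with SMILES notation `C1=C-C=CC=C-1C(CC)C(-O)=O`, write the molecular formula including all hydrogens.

C10H12O2

Heavy atoms from the SMILES: 10 C, 2 O.
Implicit hydrogens by atom environment:
  5 × C (aromatic): 1 H each → 5
  1 × C: 3 H
  1 × C: 2 H
  1 × C: 1 H
  1 × C (aromatic): no H
  1 × C: no H
  1 × O: 1 H
  1 × O: no H
  Total hydrogens = 12.
Molecular formula: C10H12O2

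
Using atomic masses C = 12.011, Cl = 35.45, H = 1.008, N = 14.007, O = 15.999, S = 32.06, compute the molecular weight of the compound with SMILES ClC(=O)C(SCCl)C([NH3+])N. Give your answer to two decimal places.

204.09

Molecular formula: C4H9Cl2N2OS+.
M = 4×12.011 + 2×35.45 + 9×1.008 + 2×14.007 + 1×15.999 + 1×32.06 = 204.09 g/mol.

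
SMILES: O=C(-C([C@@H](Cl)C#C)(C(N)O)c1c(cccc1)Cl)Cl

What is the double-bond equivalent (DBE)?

7

Molecular formula from the SMILES: C12H10Cl3NO2.
DoU = (2C + 2 + N − H − X)/2 = (2·12 + 2 + 1 − 10 − 3)/2 = 14/2 = 7.
(Structurally: 1 ring(s) + 6 π bond(s) = 7.)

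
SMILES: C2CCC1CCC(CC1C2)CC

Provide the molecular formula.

C12H22

Heavy atoms from the SMILES: 12 C.
Implicit hydrogens by atom environment:
  8 × C: 2 H each → 16
  3 × C: 1 H each → 3
  1 × C: 3 H
  Total hydrogens = 22.
Molecular formula: C12H22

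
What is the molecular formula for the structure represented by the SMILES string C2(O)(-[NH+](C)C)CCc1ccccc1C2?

Heavy atoms from the SMILES: 12 C, 1 N, 1 O.
Implicit hydrogens by atom environment:
  4 × C (aromatic): 1 H each → 4
  3 × C: 2 H each → 6
  2 × C: 3 H each → 6
  2 × C (aromatic): no H
  1 × C: no H
  1 × N (charge +1): 1 H
  1 × O: 1 H
  Total hydrogens = 18.
Net charge +1.
Molecular formula: C12H18NO+

C12H18NO+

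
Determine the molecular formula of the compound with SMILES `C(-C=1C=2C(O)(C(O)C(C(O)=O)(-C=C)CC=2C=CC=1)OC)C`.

C16H20O5

Heavy atoms from the SMILES: 16 C, 5 O.
Implicit hydrogens by atom environment:
  3 × C: 2 H each → 6
  3 × C (aromatic): 1 H each → 3
  3 × C (aromatic): no H
  3 × C: no H
  3 × O: 1 H each → 3
  2 × C: 3 H each → 6
  2 × C: 1 H each → 2
  2 × O: no H
  Total hydrogens = 20.
Molecular formula: C16H20O5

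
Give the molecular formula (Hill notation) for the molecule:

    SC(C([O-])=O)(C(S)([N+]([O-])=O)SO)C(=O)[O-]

Heavy atoms from the SMILES: 4 C, 1 N, 7 O, 3 S.
Implicit hydrogens by atom environment:
  4 × C: no H
  3 × O: no H
  3 × O (charge -1): no H
  2 × S: 1 H each → 2
  1 × N (charge +1): no H
  1 × O: 1 H
  1 × S: no H
  Total hydrogens = 3.
Net charge -2.
Molecular formula: [C4H3NO7S3]2-

[C4H3NO7S3]2-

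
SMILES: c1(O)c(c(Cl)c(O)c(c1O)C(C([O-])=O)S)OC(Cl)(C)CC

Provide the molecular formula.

Heavy atoms from the SMILES: 12 C, 2 Cl, 6 O, 1 S.
Implicit hydrogens by atom environment:
  6 × C (aromatic): no H
  3 × O: 1 H each → 3
  2 × C: 3 H each → 6
  2 × C: no H
  2 × Cl: no H
  2 × O: no H
  1 × C: 2 H
  1 × C: 1 H
  1 × O (charge -1): no H
  1 × S: 1 H
  Total hydrogens = 13.
Net charge -1.
Molecular formula: C12H13Cl2O6S-

C12H13Cl2O6S-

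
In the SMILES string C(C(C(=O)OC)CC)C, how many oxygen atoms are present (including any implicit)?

The symbol for oxygen appears 2 times in the SMILES.

2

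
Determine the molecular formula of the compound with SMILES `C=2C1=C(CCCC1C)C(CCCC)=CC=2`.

C15H22

Heavy atoms from the SMILES: 15 C.
Implicit hydrogens by atom environment:
  6 × C: 2 H each → 12
  3 × C (aromatic): 1 H each → 3
  3 × C (aromatic): no H
  2 × C: 3 H each → 6
  1 × C: 1 H
  Total hydrogens = 22.
Molecular formula: C15H22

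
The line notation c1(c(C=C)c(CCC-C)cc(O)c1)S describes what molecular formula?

C12H16OS

Heavy atoms from the SMILES: 12 C, 1 O, 1 S.
Implicit hydrogens by atom environment:
  4 × C: 2 H each → 8
  4 × C (aromatic): no H
  2 × C (aromatic): 1 H each → 2
  1 × C: 3 H
  1 × C: 1 H
  1 × O: 1 H
  1 × S: 1 H
  Total hydrogens = 16.
Molecular formula: C12H16OS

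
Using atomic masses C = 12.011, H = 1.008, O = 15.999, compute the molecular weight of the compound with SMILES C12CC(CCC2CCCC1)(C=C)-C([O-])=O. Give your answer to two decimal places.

207.29

Molecular formula: C13H19O2-.
M = 13×12.011 + 19×1.008 + 2×15.999 = 207.29 g/mol.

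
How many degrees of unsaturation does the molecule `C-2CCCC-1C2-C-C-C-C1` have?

2

Molecular formula from the SMILES: C10H18.
DoU = (2C + 2 + N − H − X)/2 = (2·10 + 2 + 0 − 18 − 0)/2 = 4/2 = 2.
(Structurally: 2 ring(s) + 0 π bond(s) = 2.)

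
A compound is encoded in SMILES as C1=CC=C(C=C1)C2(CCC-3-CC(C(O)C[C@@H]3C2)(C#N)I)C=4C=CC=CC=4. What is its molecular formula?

Heavy atoms from the SMILES: 23 C, 1 I, 1 N, 1 O.
Implicit hydrogens by atom environment:
  10 × C (aromatic): 1 H each → 10
  5 × C: 2 H each → 10
  3 × C: 1 H each → 3
  3 × C: no H
  2 × C (aromatic): no H
  1 × I: no H
  1 × N: no H
  1 × O: 1 H
  Total hydrogens = 24.
Molecular formula: C23H24INO

C23H24INO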